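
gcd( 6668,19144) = 4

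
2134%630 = 244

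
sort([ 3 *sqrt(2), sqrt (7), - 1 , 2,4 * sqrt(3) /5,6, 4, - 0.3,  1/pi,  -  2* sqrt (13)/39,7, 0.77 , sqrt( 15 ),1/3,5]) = [ - 1, - 0.3, - 2 * sqrt( 13)/39,1/pi, 1/3,0.77,4*sqrt( 3)/5 , 2, sqrt( 7),sqrt(15),4,3*sqrt( 2),5,6,7]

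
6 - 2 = 4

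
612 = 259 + 353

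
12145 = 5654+6491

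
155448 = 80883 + 74565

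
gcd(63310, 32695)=65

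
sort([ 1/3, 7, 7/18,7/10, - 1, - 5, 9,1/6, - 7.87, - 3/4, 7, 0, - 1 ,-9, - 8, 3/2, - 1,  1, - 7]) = [-9, - 8, - 7.87, - 7, - 5, - 1,-1, - 1, - 3/4 , 0, 1/6,  1/3, 7/18, 7/10, 1, 3/2,7,  7,  9]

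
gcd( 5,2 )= 1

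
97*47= 4559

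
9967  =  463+9504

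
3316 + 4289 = 7605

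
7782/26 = 3891/13 = 299.31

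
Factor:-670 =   -  2^1 * 5^1 * 67^1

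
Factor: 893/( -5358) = - 2^(-1)*3^( - 1)=-1/6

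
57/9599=57/9599 =0.01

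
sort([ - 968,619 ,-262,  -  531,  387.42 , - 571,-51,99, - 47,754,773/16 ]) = [ - 968, - 571,- 531, -262,-51,-47,773/16,99, 387.42, 619,754 ]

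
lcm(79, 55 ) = 4345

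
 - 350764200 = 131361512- 482125712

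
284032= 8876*32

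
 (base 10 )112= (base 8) 160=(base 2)1110000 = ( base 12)94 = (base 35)37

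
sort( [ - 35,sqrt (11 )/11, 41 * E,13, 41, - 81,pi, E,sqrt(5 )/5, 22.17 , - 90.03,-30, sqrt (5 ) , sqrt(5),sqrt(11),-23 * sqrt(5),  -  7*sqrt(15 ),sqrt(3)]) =[  -  90.03, -81, - 23 * sqrt ( 5),-35,-30,-7*sqrt( 15),sqrt( 11)/11,sqrt (5 )/5, sqrt ( 3 ),sqrt (5 ) , sqrt ( 5),E,pi,sqrt( 11),13  ,  22.17, 41,41 *E] 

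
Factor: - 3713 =-47^1*79^1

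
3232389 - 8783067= - 5550678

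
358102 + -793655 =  - 435553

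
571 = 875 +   -  304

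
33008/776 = 4126/97 = 42.54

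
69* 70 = 4830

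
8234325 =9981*825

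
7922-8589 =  - 667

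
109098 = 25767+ 83331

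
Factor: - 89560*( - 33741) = 2^3*3^2*5^1*23^1 *163^1*2239^1 = 3021843960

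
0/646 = 0=0.00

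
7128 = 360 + 6768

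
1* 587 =587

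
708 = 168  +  540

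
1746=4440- 2694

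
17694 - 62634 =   -  44940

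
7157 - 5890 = 1267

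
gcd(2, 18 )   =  2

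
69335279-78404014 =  - 9068735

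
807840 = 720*1122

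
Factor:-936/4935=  - 2^3*3^1 * 5^( - 1) * 7^(-1)*13^1*47^( - 1 ) = - 312/1645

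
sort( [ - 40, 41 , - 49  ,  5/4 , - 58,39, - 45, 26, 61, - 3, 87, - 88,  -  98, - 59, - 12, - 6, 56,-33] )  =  [  -  98, - 88,-59, - 58, - 49,-45, - 40,- 33,-12, - 6, - 3, 5/4,26, 39, 41,56, 61,87] 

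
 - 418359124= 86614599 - 504973723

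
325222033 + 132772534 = 457994567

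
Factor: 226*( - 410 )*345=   -31967700 = - 2^2*3^1 *5^2*23^1*41^1*113^1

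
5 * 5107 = 25535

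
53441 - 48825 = 4616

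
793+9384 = 10177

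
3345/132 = 25 + 15/44  =  25.34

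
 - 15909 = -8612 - 7297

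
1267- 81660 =- 80393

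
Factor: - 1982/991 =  - 2^1 = - 2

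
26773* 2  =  53546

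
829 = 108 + 721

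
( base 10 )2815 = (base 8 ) 5377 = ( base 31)2SP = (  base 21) 681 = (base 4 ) 223333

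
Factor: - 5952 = -2^6*3^1*31^1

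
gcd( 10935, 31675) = 5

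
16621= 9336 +7285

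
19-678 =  - 659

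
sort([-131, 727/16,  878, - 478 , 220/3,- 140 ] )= [ - 478,  -  140, - 131 , 727/16,220/3, 878 ]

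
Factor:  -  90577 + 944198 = 853621 = 17^1*149^1*337^1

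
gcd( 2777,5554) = 2777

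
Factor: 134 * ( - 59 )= - 7906 = - 2^1 * 59^1*67^1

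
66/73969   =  66/73969  =  0.00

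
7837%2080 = 1597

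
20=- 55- -75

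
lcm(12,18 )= 36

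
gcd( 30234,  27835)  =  1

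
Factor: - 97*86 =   -  8342 = - 2^1*43^1*97^1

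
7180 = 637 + 6543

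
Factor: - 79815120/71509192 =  - 9976890/8938649 = - 2^1*3^1*5^1*7^2*11^1*103^( - 1)*617^1* 86783^( - 1)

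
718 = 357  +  361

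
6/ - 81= -2/27 = - 0.07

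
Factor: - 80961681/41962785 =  - 5^( - 1 )*197^1* 1171^(  -  1 )*2389^(  -  1)*136991^1 = - 26987227/13987595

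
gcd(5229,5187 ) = 21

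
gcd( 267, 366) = 3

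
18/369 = 2/41 = 0.05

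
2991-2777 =214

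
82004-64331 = 17673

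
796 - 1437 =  - 641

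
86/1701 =86/1701 = 0.05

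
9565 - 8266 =1299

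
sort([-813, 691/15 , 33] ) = [-813, 33 , 691/15]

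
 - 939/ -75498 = 313/25166= 0.01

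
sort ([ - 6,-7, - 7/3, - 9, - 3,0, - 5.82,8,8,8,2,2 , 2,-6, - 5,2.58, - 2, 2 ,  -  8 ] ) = [-9, - 8, - 7, - 6, - 6, - 5.82, - 5, -3, -7/3, - 2,0,2,2,2,2,2.58,8 , 8,8 ]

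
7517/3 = 2505 + 2/3 = 2505.67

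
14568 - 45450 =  - 30882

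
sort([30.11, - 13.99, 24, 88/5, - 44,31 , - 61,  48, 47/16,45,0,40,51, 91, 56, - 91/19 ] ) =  [-61, - 44,-13.99, - 91/19,  0 , 47/16 , 88/5, 24,30.11,31, 40, 45,48, 51,56, 91]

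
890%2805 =890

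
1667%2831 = 1667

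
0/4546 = 0 = 0.00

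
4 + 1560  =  1564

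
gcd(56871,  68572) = 1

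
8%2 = 0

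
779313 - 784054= - 4741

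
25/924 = 25/924 = 0.03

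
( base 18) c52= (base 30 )4CK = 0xf8c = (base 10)3980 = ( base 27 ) 5cb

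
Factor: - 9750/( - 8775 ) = 2^1*3^(-2)*5^1 = 10/9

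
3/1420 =3/1420 = 0.00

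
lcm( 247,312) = 5928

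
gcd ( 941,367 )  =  1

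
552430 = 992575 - 440145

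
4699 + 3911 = 8610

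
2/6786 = 1/3393 = 0.00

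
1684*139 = 234076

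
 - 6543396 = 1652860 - 8196256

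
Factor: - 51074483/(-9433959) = 3^(- 1)*1103^( - 1)*2677^1  *2851^(  -  1 )*19079^1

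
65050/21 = 3097 + 13/21=3097.62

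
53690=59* 910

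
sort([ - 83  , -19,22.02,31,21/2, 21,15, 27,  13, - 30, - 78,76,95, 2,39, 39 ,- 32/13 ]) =[ - 83, - 78, - 30,  -  19, - 32/13, 2, 21/2, 13 , 15, 21,22.02,27  ,  31, 39,39, 76,95 ]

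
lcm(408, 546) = 37128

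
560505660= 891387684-330882024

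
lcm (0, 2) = 0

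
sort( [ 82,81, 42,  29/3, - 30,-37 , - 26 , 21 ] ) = [ - 37  , - 30, - 26 , 29/3,21,42, 81, 82]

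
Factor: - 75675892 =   -  2^2*18918973^1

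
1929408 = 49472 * 39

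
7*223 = 1561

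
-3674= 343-4017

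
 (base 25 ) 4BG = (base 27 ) 3ma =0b101011100111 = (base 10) 2791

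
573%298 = 275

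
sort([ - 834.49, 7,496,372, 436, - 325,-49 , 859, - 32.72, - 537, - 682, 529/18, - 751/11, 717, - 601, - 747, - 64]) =[ - 834.49 , -747, - 682,-601, -537, - 325 ,  -  751/11, - 64, - 49, - 32.72,7, 529/18,372 , 436, 496, 717, 859 ]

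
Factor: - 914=  -  2^1 * 457^1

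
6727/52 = 6727/52=129.37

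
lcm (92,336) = 7728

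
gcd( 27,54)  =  27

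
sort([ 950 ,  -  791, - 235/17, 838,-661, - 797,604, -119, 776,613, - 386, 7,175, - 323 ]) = [  -  797,-791, - 661, - 386,  -  323, - 119,  -  235/17,7,175, 604,613,776, 838  ,  950 ] 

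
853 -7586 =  - 6733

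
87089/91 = 957 + 2/91 = 957.02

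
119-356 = - 237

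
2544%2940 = 2544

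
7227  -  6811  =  416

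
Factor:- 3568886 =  - 2^1 * 41^1*71^1*613^1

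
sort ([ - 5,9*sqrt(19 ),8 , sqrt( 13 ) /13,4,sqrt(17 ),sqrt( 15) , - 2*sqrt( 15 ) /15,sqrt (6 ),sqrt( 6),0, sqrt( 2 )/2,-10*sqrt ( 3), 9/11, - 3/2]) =[ - 10*sqrt( 3), - 5,  -  3/2, - 2*sqrt( 15) /15 , 0,sqrt (13)/13,sqrt( 2) /2 , 9/11,sqrt( 6),sqrt(6 ),sqrt( 15),4,sqrt(17),8, 9*sqrt ( 19 )]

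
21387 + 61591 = 82978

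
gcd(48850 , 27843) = 1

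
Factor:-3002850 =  - 2^1 * 3^2*5^2*6673^1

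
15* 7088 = 106320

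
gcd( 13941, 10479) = 3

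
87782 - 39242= 48540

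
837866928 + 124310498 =962177426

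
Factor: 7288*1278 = 2^4*3^2 * 71^1  *  911^1 = 9314064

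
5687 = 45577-39890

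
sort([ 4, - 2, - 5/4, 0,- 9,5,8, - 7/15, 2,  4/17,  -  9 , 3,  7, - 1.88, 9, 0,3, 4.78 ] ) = [ - 9, - 9, - 2, - 1.88 , - 5/4, - 7/15,0,0, 4/17,  2 , 3, 3,  4, 4.78, 5, 7 , 8 , 9] 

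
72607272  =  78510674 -5903402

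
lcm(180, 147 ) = 8820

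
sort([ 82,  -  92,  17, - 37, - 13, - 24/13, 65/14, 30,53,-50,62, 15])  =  [ -92 , - 50,-37,-13, - 24/13,  65/14, 15, 17,30 , 53, 62, 82] 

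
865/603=1 + 262/603 = 1.43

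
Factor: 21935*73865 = 1620228775= 5^2*11^1*17^1 * 41^1*79^1*107^1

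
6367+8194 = 14561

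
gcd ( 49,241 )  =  1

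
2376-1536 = 840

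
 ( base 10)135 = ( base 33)43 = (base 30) 4F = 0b10000111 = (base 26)55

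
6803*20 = 136060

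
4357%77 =45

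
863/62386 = 863/62386= 0.01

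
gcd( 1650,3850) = 550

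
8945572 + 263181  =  9208753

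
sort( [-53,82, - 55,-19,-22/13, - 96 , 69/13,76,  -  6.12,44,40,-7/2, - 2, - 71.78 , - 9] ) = [ - 96, - 71.78, - 55, - 53, - 19, -9, - 6.12,  -  7/2 , - 2, - 22/13, 69/13 , 40,44, 76,82 ] 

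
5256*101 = 530856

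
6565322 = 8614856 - 2049534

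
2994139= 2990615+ 3524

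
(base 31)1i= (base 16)31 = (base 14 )37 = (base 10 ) 49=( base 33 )1G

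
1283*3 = 3849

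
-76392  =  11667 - 88059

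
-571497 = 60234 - 631731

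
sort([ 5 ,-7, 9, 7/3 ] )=[ -7,7/3, 5, 9 ]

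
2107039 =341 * 6179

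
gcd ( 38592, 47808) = 576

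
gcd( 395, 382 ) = 1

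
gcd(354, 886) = 2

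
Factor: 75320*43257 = 2^3*3^1*5^1*7^1 * 269^1*14419^1 = 3258117240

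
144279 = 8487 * 17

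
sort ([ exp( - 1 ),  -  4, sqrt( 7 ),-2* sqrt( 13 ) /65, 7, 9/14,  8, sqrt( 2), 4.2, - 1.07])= [ - 4, - 1.07,-2 * sqrt( 13)/65, exp( - 1 ),9/14,sqrt( 2), sqrt(7), 4.2, 7,8 ] 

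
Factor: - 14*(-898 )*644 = 8096368=2^4 * 7^2*23^1*449^1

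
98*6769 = 663362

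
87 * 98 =8526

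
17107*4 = 68428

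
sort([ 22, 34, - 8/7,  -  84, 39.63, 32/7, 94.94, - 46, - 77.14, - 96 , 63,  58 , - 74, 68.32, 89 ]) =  [ - 96,-84,-77.14, - 74, - 46, - 8/7, 32/7, 22, 34, 39.63,58, 63 , 68.32, 89, 94.94]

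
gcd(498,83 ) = 83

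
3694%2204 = 1490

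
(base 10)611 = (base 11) 506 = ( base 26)nd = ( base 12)42B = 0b1001100011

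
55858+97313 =153171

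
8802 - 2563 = 6239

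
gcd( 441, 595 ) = 7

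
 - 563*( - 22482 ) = 12657366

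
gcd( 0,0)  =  0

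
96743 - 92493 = 4250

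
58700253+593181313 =651881566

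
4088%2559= 1529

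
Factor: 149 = 149^1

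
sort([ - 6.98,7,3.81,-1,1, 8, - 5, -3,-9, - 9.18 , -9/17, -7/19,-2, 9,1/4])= [  -  9.18 ,-9,  -  6.98, - 5, - 3, - 2, - 1, - 9/17,-7/19,1/4 , 1, 3.81, 7,8, 9] 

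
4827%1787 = 1253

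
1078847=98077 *11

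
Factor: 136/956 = 2^1*17^1*239^( - 1) = 34/239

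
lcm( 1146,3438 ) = 3438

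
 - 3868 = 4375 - 8243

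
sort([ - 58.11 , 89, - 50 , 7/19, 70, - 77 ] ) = [ - 77, - 58.11 , - 50, 7/19,  70,  89 ] 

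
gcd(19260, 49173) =3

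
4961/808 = 4961/808 = 6.14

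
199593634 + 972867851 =1172461485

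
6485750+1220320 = 7706070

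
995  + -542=453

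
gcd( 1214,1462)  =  2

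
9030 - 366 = 8664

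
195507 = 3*65169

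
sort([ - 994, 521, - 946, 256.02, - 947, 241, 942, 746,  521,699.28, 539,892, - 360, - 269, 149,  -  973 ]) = [ - 994, - 973 ,-947,-946, - 360,-269,149, 241, 256.02 , 521, 521 , 539, 699.28, 746,892, 942] 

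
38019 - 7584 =30435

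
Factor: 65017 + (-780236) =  - 43^1*16633^1 = -  715219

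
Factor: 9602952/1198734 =1600492/199789 = 2^2*241^( - 1)*829^(-1)*400123^1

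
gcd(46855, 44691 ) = 1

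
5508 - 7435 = -1927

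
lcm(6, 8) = 24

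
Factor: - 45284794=-2^1*71^1*318907^1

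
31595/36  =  877+23/36 = 877.64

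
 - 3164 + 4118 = 954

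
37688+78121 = 115809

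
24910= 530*47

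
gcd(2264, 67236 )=4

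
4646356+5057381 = 9703737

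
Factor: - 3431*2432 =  - 8344192 = -2^7 * 19^1 * 47^1*73^1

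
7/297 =7/297=0.02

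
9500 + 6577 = 16077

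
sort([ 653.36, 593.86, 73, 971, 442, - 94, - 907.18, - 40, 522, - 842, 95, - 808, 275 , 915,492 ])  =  [ - 907.18, - 842, -808, - 94, - 40, 73,95,275,442, 492, 522,593.86, 653.36, 915, 971 ]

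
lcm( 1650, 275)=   1650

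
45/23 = 45/23 = 1.96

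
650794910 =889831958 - 239037048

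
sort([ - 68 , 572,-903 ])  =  [ - 903,-68, 572 ]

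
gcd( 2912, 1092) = 364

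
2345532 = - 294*( - 7978) 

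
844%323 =198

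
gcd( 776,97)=97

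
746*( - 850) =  - 634100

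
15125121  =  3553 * 4257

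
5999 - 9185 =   -  3186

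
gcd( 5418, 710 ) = 2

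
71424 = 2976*24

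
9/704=9/704 = 0.01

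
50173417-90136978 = -39963561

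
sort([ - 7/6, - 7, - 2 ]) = [-7, - 2 , - 7/6]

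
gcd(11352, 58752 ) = 24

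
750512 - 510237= 240275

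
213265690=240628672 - 27362982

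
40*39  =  1560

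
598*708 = 423384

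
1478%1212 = 266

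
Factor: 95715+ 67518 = 163233=3^2*7^1*2591^1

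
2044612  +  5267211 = 7311823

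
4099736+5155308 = 9255044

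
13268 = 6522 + 6746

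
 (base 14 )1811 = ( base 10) 4327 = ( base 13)1C7B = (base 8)10347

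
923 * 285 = 263055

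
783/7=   111 + 6/7  =  111.86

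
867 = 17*51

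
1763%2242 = 1763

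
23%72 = 23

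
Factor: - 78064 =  - 2^4 * 7^1* 17^1*41^1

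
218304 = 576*379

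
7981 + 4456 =12437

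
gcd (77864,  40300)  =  4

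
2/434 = 1/217 = 0.00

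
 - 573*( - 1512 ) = 866376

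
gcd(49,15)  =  1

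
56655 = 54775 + 1880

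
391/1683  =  23/99 = 0.23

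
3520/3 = 3520/3 = 1173.33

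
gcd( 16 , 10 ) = 2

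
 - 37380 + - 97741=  - 135121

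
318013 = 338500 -20487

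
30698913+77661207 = 108360120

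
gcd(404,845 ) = 1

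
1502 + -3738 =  - 2236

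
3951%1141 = 528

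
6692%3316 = 60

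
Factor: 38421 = 3^3 * 1423^1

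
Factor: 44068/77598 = 2^1* 3^(- 4 )*23^1 = 46/81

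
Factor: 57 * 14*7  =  2^1 *3^1*7^2 *19^1=5586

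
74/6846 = 37/3423 = 0.01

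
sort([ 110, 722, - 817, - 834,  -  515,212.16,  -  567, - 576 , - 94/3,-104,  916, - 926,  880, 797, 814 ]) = [  -  926, - 834, - 817, - 576,  -  567, - 515, - 104, - 94/3,110, 212.16,722,797, 814, 880,916] 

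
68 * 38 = 2584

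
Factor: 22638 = 2^1*3^1*7^3*11^1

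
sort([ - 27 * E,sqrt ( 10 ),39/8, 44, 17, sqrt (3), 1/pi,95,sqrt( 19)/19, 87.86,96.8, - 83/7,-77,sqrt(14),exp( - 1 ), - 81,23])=[ - 81, - 77 , -27*E,- 83/7,sqrt( 19)/19,1/pi,exp(- 1) , sqrt ( 3),sqrt( 10),sqrt(14) , 39/8 , 17,23,44, 87.86,95,96.8] 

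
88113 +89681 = 177794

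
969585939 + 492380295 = 1461966234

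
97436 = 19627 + 77809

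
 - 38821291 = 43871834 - 82693125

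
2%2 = 0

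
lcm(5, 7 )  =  35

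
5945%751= 688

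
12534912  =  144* 87048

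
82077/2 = 82077/2 = 41038.50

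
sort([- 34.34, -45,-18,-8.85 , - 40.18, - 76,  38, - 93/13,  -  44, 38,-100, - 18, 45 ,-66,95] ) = [ -100,-76,-66 , - 45,  -  44, - 40.18, - 34.34,-18, - 18, -8.85, - 93/13, 38,38,45 , 95]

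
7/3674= 7/3674 = 0.00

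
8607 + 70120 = 78727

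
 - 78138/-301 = 259 + 179/301= 259.59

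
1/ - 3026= - 1+3025/3026  =  - 0.00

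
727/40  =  18+ 7/40=18.18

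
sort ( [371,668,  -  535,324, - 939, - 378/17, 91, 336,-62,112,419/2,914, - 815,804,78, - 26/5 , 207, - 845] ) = [  -  939, - 845, - 815, - 535, - 62, - 378/17, - 26/5,78,91,112 , 207, 419/2,324,336, 371,668,804,  914]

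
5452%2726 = 0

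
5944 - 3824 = 2120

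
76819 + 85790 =162609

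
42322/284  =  21161/142 = 149.02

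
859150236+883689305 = 1742839541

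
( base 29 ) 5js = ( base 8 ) 11260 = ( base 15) 163e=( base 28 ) 62o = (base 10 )4784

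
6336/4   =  1584 =1584.00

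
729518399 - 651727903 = 77790496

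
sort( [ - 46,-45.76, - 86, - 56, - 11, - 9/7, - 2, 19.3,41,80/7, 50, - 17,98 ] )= [  -  86, - 56, - 46, - 45.76,- 17, - 11, -2, - 9/7, 80/7, 19.3,41,50, 98] 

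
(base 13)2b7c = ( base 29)7g5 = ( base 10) 6356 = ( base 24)B0K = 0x18D4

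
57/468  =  19/156 = 0.12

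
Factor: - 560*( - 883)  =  494480 = 2^4 * 5^1*7^1*883^1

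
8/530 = 4/265 =0.02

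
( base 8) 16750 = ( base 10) 7656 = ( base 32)7f8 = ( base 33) 710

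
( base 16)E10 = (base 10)3600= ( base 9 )4840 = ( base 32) 3gg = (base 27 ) 4P9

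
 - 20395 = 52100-72495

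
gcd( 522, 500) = 2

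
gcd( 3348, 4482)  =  54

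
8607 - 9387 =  - 780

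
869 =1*869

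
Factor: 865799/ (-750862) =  - 2^( - 1)*7^( - 1) * 11^1*31^1* 2539^1*53633^(-1 ) 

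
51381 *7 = 359667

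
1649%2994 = 1649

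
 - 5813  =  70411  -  76224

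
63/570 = 21/190 = 0.11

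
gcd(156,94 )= 2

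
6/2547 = 2/849= 0.00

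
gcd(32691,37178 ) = 641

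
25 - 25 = 0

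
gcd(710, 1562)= 142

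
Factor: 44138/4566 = 3^( - 1)*29^1   =  29/3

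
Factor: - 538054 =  - 2^1*11^1*37^1*661^1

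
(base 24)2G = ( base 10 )64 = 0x40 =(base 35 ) 1T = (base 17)3d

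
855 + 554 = 1409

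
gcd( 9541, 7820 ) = 1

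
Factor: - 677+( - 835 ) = -1512 = - 2^3 * 3^3*7^1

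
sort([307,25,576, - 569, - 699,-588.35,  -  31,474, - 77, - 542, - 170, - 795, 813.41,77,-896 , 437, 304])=[ - 896, - 795, -699, - 588.35, - 569,-542,-170, - 77, - 31,25, 77,304, 307,437,474 , 576,  813.41]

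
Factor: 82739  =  17^1*31^1*157^1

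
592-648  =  -56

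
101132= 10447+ 90685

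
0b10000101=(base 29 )4H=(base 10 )133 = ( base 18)77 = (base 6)341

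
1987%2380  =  1987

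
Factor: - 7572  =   - 2^2*3^1*631^1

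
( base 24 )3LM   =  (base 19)64c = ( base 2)100011001110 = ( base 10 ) 2254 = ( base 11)176A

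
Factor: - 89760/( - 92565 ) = 2^5*3^(- 1) * 11^( - 1)= 32/33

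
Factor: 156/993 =52/331 =2^2*13^1*331^( - 1)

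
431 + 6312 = 6743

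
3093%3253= 3093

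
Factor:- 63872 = - 2^7*499^1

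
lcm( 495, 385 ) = 3465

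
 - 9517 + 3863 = -5654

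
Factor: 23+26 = 49 = 7^2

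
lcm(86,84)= 3612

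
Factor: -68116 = -2^2*17029^1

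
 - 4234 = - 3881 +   -  353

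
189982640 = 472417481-282434841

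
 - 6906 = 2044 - 8950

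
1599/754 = 2 + 7/58 = 2.12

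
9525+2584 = 12109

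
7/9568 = 7/9568 = 0.00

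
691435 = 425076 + 266359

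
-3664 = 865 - 4529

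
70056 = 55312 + 14744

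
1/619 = 1/619 = 0.00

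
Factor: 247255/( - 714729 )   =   - 3^( - 1)*5^1*37^( - 1)*47^(  -  1)*137^(-1)  *  49451^1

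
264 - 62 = 202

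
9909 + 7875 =17784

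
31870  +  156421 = 188291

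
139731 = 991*141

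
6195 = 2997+3198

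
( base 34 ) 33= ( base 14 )77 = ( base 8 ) 151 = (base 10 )105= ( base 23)4d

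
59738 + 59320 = 119058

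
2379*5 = 11895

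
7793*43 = 335099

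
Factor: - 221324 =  - 2^2*55331^1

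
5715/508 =11 + 1/4  =  11.25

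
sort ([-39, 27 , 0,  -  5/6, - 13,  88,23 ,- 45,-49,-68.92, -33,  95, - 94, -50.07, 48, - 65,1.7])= [- 94,-68.92,-65,-50.07,- 49,-45, - 39, - 33,-13, - 5/6, 0, 1.7,23,27, 48, 88,95 ]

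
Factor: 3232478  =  2^1*113^1*14303^1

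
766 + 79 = 845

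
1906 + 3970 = 5876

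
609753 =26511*23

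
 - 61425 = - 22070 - 39355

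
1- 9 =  -8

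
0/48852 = 0 = 0.00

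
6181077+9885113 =16066190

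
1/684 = 1/684 = 0.00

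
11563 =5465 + 6098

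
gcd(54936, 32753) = 7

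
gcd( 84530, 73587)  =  1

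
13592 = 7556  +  6036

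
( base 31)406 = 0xF0A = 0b111100001010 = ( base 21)8f7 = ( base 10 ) 3850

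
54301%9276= 7921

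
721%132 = 61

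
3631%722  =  21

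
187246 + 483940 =671186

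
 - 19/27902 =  - 19/27902 = - 0.00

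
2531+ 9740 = 12271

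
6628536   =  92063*72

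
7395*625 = 4621875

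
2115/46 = 2115/46 = 45.98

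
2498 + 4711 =7209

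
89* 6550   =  582950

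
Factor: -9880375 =-5^3 * 79043^1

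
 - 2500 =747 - 3247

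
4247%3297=950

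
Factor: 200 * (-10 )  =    -  2000=-  2^4*5^3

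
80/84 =20/21=0.95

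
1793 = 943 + 850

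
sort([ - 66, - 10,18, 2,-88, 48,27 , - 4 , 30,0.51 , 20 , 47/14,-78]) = [  -  88 , -78, -66, - 10, -4,0.51, 2 , 47/14,18, 20,27, 30,48]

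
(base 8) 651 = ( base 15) 1d5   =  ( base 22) j7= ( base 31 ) DM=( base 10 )425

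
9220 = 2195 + 7025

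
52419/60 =873 + 13/20  =  873.65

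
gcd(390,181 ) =1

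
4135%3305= 830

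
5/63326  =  5/63326=0.00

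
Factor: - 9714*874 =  - 2^2*3^1*19^1*23^1*1619^1 = - 8490036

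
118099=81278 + 36821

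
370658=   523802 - 153144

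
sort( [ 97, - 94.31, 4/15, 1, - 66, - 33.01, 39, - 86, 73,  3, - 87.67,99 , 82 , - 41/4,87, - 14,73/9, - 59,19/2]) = [ - 94.31, - 87.67, - 86,-66,- 59,-33.01,-14, - 41/4, 4/15,1,3 , 73/9, 19/2 , 39,73, 82, 87,97, 99 ] 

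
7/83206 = 7/83206 = 0.00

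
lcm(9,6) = 18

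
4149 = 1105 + 3044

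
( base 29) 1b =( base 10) 40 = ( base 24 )1G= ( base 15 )2a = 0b101000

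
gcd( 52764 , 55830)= 6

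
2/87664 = 1/43832 = 0.00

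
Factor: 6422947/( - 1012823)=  - 7^( - 1 )  *  41^ ( - 1 )* 3529^( -1) * 6422947^1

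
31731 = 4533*7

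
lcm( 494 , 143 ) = 5434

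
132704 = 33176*4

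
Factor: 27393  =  3^1*23^1*397^1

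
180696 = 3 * 60232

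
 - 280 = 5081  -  5361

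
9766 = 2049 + 7717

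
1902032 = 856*2222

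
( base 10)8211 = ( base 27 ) B73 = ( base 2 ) 10000000010011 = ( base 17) 1B70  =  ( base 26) C3L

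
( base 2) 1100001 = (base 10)97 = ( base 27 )3G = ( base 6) 241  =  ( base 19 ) 52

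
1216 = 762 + 454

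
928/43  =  21+25/43 = 21.58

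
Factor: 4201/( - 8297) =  - 4201^1*8297^( - 1 ) 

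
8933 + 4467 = 13400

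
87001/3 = 87001/3  =  29000.33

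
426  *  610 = 259860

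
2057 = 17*121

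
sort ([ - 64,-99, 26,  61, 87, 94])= [ - 99,-64,26, 61,87, 94]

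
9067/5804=9067/5804 =1.56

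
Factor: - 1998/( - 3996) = 2^( - 1) = 1/2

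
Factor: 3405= 3^1* 5^1*227^1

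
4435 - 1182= 3253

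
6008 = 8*751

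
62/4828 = 31/2414= 0.01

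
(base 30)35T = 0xB3F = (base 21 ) 6B2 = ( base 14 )1099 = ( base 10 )2879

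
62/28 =31/14 = 2.21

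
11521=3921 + 7600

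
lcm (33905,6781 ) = 33905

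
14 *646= 9044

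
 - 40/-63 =40/63  =  0.63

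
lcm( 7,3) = 21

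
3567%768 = 495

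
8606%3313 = 1980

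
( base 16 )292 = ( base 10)658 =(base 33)jv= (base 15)2DD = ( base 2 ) 1010010010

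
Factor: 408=2^3*3^1*17^1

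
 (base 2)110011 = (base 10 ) 51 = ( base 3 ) 1220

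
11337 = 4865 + 6472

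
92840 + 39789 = 132629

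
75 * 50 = 3750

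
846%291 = 264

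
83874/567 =3994/27  =  147.93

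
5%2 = 1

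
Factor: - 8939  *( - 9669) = 86431191 = 3^1*7^1*11^1*293^1*1277^1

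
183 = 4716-4533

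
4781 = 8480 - 3699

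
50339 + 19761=70100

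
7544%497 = 89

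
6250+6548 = 12798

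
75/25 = 3 = 3.00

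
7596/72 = 211/2=105.50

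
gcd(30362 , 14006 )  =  94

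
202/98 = 101/49 = 2.06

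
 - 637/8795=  - 1 + 8158/8795= - 0.07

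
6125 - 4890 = 1235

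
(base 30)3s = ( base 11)A8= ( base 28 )46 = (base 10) 118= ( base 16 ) 76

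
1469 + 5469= 6938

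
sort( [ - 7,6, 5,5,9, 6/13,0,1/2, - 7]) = [-7, - 7,0, 6/13,1/2, 5,5 , 6,9] 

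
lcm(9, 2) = 18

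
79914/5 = 15982+4/5 = 15982.80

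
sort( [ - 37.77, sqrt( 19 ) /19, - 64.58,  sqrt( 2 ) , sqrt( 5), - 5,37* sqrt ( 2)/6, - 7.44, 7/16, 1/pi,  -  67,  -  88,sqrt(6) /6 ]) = [ - 88, - 67,-64.58, - 37.77, - 7.44, - 5,sqrt( 19) /19,  1/pi, sqrt ( 6)/6,7/16 , sqrt (2 ),sqrt ( 5 ),37*sqrt ( 2)/6 ]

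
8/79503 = 8/79503 = 0.00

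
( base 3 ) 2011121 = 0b11000101110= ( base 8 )3056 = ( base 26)28m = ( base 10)1582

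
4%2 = 0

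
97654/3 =32551 + 1/3 = 32551.33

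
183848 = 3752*49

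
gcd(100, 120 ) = 20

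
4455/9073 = 4455/9073 = 0.49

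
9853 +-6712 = 3141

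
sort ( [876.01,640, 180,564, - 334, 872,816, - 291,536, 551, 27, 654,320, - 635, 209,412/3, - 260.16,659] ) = [ - 635,-334, - 291,-260.16,27,412/3,180, 209, 320, 536,551,564 , 640, 654 , 659, 816, 872, 876.01]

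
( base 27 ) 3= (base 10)3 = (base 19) 3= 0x3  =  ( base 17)3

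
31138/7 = 31138/7 =4448.29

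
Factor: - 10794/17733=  - 14/23 = - 2^1*7^1 * 23^( - 1 )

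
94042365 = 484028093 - 389985728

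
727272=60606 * 12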